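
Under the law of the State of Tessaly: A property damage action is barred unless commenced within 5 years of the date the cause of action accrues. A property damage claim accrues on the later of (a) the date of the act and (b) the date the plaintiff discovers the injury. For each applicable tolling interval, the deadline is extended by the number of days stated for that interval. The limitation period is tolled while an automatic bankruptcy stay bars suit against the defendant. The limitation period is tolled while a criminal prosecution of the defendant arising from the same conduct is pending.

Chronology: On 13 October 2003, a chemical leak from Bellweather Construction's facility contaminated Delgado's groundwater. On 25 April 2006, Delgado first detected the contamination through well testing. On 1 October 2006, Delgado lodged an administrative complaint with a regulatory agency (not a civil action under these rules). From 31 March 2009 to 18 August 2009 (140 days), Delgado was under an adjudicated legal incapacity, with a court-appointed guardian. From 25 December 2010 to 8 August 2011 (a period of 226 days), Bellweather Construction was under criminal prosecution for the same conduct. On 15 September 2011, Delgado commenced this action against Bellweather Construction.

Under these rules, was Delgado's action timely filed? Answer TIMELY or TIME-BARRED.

TIMELY

The claim accrued on 25 April 2006 — the later of the 13 October 2003 act and the 25 April 2006 discovery.
The untolled deadline — 5 years after 25 April 2006 — is 25 April 2011.
Because the pending criminal prosecution ran from 25 December 2010 to 8 August 2011, the deadline is extended by 226 days to 7 December 2011.
No stated provision tolls the period for the plaintiff's incapacity, so the interval from 31 March 2009 to 18 August 2009 has no effect on the deadline.
None of the other events listed affects the running of the period under the stated rules.
Delgado filed on 15 September 2011, before the 7 December 2011 deadline, so the action is timely.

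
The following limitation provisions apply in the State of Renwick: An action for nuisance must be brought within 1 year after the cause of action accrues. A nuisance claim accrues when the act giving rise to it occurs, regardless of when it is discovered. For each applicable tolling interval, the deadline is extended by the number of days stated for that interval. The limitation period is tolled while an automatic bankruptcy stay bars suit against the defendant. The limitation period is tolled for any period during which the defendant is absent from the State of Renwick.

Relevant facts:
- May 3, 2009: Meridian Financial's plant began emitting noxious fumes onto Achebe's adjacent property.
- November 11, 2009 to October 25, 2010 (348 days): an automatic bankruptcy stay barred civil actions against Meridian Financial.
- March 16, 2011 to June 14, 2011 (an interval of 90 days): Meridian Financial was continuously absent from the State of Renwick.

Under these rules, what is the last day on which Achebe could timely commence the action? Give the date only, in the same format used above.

July 15, 2011

The limitation period began to run on May 3, 2009.
Adding the 1 year base period to May 3, 2009 gives a deadline of May 3, 2010, before any tolling.
Because the automatic bankruptcy stay ran from November 11, 2009 to October 25, 2010, the deadline is extended by 348 days to April 16, 2011.
The defendant's absence from the jurisdiction from March 16, 2011 to June 14, 2011 tolled the period for 90 days, extending the deadline to July 15, 2011.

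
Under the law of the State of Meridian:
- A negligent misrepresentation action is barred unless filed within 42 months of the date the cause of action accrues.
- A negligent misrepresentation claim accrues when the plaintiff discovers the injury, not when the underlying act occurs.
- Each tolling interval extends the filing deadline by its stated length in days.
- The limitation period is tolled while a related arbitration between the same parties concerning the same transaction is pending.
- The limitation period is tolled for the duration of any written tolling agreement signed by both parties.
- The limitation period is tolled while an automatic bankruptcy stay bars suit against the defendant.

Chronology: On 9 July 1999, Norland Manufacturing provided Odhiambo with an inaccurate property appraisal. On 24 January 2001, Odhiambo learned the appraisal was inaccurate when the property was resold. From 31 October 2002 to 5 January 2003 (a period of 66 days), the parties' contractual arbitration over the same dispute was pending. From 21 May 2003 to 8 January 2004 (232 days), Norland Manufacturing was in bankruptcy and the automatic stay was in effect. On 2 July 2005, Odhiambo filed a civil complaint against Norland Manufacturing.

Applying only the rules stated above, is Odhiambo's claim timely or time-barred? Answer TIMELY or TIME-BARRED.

The claim did not accrue until Odhiambo discovered the injury on 24 January 2001; the 9 July 1999 act date does not start the clock under the stated rule.
42 months from 24 January 2001 is 24 July 2004.
The period was tolled for 66 days by the pending related arbitration (31 October 2002 to 5 January 2003), pushing the deadline to 28 September 2004.
The period was tolled for 232 days by the automatic bankruptcy stay (21 May 2003 to 8 January 2004), pushing the deadline to 18 May 2005.
Odhiambo filed on 2 July 2005, after the 18 May 2005 deadline, so the action is time-barred.

TIME-BARRED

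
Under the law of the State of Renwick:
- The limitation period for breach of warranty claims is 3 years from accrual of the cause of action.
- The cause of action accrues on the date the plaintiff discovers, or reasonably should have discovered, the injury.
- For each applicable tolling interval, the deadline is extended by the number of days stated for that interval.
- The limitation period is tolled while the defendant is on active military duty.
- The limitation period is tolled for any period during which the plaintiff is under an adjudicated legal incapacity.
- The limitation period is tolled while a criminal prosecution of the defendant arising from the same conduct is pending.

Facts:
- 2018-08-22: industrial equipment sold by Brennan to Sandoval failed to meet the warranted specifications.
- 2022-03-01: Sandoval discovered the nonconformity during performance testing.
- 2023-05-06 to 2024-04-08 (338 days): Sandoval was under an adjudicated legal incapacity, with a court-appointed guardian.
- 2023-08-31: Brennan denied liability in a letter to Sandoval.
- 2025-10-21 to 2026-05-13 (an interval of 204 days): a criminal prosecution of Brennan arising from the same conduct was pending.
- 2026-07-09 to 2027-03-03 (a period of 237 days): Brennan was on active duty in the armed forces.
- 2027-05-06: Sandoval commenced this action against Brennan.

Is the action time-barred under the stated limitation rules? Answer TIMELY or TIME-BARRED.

Accrual is tied to discovery, so the period began on 2022-03-01 rather than on 2018-08-22 when the act occurred.
Adding the 3 years base period to 2022-03-01 gives a deadline of 2025-03-01, before any tolling.
The plaintiff's legal incapacity from 2023-05-06 to 2024-04-08 tolled the period for 338 days, extending the deadline to 2026-02-02.
Because the pending criminal prosecution ran from 2025-10-21 to 2026-05-13, the deadline is extended by 204 days to 2026-08-25.
The defendant's active military service from 2026-07-09 to 2027-03-03 tolled the period for 237 days, extending the deadline to 2027-04-19.
The other events in the timeline have no effect on the limitation period under the stated rules.
The 2027-05-06 filing falls after the 2027-04-19 deadline; the claim is time-barred.

TIME-BARRED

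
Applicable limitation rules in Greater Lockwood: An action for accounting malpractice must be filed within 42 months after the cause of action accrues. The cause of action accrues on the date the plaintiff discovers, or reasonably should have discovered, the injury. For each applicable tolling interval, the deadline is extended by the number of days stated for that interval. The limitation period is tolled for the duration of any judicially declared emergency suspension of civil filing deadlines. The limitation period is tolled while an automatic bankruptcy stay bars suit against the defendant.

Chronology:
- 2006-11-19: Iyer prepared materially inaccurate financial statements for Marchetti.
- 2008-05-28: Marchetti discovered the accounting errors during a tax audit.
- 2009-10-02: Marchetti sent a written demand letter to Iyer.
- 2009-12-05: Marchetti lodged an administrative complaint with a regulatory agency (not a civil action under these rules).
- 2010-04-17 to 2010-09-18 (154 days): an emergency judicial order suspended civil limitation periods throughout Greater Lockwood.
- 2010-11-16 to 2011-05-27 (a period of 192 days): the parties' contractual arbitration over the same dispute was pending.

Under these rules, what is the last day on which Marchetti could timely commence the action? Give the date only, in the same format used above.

2012-04-30

Accrual is tied to discovery, so the period began on 2008-05-28 rather than on 2006-11-19 when the act occurred.
Adding the 42 months base period to 2008-05-28 gives a deadline of 2011-11-28, before any tolling.
The period was tolled for 154 days by the emergency suspension of filing deadlines (2010-04-17 to 2010-09-18), pushing the deadline to 2012-04-30.
No stated provision tolls the period for a pending arbitration, so the interval from 2010-11-16 to 2011-05-27 has no effect on the deadline.
The other events in the timeline have no effect on the limitation period under the stated rules.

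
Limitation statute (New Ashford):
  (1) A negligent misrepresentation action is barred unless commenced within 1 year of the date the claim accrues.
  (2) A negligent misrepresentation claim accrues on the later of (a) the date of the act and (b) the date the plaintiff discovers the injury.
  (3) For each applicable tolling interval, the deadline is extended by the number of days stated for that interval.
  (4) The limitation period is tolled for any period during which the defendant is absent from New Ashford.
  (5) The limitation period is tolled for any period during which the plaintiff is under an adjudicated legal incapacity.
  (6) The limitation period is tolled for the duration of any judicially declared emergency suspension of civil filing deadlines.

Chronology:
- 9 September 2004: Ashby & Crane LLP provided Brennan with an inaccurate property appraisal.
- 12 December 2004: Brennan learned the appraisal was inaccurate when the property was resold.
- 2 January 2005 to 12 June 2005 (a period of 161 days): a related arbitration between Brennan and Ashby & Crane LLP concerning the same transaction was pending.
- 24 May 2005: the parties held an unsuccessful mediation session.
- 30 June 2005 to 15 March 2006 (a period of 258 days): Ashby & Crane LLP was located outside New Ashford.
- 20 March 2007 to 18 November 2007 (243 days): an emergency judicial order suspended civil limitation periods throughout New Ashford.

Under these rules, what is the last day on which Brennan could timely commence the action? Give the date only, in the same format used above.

27 August 2006

Because discovery on 12 December 2004 post-dates the 9 September 2004 act, accrual under the later-of rule falls on 12 December 2004.
1 year from 12 December 2004 is 12 December 2005.
Because the defendant's absence from the jurisdiction ran from 30 June 2005 to 15 March 2006, the deadline is extended by 258 days to 27 August 2006.
The emergency suspension of filing deadlines starting 20 March 2007 came too late — the period had run on 27 August 2006 — and so does not extend the deadline.
The pending related arbitration from 2 January 2005 to 12 June 2005 does not toll the period, because no stated rule makes a pending arbitration a tolling event.
Nothing else in the chronology tolls or restarts the period.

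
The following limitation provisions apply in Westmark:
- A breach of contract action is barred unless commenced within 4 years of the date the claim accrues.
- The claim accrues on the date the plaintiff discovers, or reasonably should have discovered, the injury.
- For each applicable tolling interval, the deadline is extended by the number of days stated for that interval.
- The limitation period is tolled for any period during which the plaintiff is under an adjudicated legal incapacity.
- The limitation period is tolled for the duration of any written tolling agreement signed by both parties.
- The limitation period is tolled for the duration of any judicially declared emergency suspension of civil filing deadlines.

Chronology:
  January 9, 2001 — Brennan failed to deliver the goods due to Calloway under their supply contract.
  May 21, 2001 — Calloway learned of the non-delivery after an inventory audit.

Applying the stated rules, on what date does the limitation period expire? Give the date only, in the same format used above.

Under the discovery rule, the claim accrued on May 21, 2001, when Calloway discovered the injury — not on the January 9, 2001 date of the underlying act.
Adding the 4 years base period to May 21, 2001 gives a deadline of May 21, 2005, before any tolling.

May 21, 2005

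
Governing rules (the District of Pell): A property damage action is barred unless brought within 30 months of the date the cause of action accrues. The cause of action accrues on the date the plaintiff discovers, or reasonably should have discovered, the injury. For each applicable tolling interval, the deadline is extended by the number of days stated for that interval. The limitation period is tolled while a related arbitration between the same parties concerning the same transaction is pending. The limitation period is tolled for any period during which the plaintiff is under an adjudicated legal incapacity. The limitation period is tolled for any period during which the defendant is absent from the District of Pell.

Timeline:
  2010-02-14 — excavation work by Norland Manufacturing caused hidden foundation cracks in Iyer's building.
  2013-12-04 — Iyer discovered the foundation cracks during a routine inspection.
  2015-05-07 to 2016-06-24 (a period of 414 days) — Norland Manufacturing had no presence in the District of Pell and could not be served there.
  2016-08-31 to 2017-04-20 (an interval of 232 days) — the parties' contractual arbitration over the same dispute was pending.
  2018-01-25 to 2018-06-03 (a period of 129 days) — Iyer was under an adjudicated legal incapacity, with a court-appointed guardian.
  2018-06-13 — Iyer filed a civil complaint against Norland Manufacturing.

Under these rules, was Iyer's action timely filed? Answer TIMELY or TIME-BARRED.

The claim did not accrue until Iyer discovered the injury on 2013-12-04; the 2010-02-14 act date does not start the clock under the stated rule.
30 months from 2013-12-04 is 2016-06-04.
Because the defendant's absence from the jurisdiction ran from 2015-05-07 to 2016-06-24, the deadline is extended by 414 days to 2017-07-23.
The period was tolled for 232 days by the pending related arbitration (2016-08-31 to 2017-04-20), pushing the deadline to 2018-03-12.
The period was tolled for 129 days by the plaintiff's legal incapacity (2018-01-25 to 2018-06-03), pushing the deadline to 2018-07-19.
The 2018-06-13 filing precedes the 2018-07-19 deadline; the claim is timely.

TIMELY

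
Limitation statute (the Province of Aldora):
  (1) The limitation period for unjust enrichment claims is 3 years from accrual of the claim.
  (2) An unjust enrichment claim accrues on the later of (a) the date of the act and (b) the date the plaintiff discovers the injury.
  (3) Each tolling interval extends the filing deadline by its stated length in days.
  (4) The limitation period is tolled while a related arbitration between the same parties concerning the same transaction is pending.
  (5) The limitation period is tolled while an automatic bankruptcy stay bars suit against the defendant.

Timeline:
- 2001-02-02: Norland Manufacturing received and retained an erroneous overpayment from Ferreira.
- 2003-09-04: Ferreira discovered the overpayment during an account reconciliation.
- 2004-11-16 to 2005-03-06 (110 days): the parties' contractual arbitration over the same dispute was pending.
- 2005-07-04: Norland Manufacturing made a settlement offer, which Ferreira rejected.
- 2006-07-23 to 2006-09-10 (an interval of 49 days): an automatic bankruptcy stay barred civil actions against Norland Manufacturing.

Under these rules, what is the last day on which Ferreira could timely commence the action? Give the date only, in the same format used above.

2007-02-10

The claim accrued on 2003-09-04 — the later of the 2001-02-02 act and the 2003-09-04 discovery.
3 years from 2003-09-04 is 2006-09-04.
Because the pending related arbitration ran from 2004-11-16 to 2005-03-06, the deadline is extended by 110 days to 2006-12-23.
The automatic bankruptcy stay from 2006-07-23 to 2006-09-10 tolled the period for 49 days, extending the deadline to 2007-02-10.
The other events in the timeline have no effect on the limitation period under the stated rules.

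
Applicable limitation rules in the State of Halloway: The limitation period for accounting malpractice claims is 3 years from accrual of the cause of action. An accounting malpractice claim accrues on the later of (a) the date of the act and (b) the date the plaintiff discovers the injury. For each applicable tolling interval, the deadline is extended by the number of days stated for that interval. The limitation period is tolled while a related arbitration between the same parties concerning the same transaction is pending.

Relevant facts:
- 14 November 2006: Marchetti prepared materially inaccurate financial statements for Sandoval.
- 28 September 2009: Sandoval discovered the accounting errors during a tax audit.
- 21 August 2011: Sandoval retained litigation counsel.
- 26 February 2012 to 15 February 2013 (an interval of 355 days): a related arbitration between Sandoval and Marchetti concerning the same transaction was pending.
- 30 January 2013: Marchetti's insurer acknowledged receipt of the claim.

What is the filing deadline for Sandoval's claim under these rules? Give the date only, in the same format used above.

18 September 2013

Because discovery on 28 September 2009 post-dates the 14 November 2006 act, accrual under the later-of rule falls on 28 September 2009.
Adding the 3 years base period to 28 September 2009 gives a deadline of 28 September 2012, before any tolling.
The period was tolled for 355 days by the pending related arbitration (26 February 2012 to 15 February 2013), pushing the deadline to 18 September 2013.
The other events in the timeline have no effect on the limitation period under the stated rules.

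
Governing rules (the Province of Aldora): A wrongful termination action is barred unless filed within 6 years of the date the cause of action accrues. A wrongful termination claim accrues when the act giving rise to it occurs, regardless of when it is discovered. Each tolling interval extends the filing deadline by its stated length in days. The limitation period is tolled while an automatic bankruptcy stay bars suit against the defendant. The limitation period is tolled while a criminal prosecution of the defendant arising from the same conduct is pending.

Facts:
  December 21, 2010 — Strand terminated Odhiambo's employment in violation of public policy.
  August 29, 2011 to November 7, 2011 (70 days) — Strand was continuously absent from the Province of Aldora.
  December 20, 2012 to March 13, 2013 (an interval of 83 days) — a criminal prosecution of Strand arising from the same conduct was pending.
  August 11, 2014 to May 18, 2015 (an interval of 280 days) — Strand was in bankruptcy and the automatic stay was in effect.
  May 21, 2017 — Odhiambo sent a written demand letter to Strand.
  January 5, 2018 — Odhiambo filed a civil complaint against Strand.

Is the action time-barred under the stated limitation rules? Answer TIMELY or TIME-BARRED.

The claim accrued on December 21, 2010, when the wrongful act occurred.
The untolled deadline — 6 years after December 21, 2010 — is December 21, 2016.
The period was tolled for 83 days by the pending criminal prosecution (December 20, 2012 to March 13, 2013), pushing the deadline to March 14, 2017.
Because the automatic bankruptcy stay ran from August 11, 2014 to May 18, 2015, the deadline is extended by 280 days to December 19, 2017.
Although the defendant's absence ran from August 29, 2011 to November 7, 2011, the stated rules do not make that a tolling event, so it is disregarded.
The other events in the timeline have no effect on the limitation period under the stated rules.
The January 5, 2018 filing falls after the December 19, 2017 deadline; the claim is time-barred.

TIME-BARRED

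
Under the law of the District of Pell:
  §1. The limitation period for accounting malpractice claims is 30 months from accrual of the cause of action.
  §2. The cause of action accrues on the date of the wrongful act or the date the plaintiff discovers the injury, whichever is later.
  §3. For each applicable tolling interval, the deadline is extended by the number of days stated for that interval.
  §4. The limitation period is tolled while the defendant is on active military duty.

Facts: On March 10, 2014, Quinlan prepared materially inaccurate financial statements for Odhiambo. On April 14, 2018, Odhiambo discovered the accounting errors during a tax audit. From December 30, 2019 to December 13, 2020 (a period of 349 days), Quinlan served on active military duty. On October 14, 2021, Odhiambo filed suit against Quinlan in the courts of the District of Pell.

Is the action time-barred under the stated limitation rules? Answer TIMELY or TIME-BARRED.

The claim accrued on April 14, 2018 — the later of the March 10, 2014 act and the April 14, 2018 discovery.
30 months from April 14, 2018 is October 14, 2020.
The defendant's active military service from December 30, 2019 to December 13, 2020 tolled the period for 349 days, extending the deadline to September 28, 2021.
The October 14, 2021 filing falls after the September 28, 2021 deadline; the claim is time-barred.

TIME-BARRED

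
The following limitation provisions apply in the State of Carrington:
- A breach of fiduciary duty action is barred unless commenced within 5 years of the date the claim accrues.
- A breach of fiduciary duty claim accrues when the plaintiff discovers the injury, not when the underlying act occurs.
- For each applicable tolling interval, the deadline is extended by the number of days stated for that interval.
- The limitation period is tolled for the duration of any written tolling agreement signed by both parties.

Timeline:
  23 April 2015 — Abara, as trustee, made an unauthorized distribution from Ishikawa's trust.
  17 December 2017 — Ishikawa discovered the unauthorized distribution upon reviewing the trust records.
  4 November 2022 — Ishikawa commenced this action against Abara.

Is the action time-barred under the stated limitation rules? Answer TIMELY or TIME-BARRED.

TIMELY

Under the discovery rule, the claim accrued on 17 December 2017, when Ishikawa discovered the injury — not on the 23 April 2015 date of the underlying act.
Adding the 5 years base period to 17 December 2017 gives a deadline of 17 December 2022, before any tolling.
The 4 November 2022 filing precedes the 17 December 2022 deadline; the claim is timely.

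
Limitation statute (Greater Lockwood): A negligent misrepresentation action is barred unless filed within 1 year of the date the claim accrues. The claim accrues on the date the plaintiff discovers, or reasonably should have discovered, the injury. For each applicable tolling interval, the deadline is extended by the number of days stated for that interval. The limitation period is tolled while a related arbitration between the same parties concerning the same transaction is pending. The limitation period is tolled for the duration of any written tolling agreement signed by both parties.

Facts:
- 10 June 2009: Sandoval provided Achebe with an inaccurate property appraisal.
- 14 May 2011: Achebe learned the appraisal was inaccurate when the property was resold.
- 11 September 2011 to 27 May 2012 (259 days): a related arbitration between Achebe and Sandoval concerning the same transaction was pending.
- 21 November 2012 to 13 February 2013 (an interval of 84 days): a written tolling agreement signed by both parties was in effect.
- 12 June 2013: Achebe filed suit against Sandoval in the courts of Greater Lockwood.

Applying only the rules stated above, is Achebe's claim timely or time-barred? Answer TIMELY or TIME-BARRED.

TIME-BARRED

The claim did not accrue until Achebe discovered the injury on 14 May 2011; the 10 June 2009 act date does not start the clock under the stated rule.
Adding the 1 year base period to 14 May 2011 gives a deadline of 14 May 2012, before any tolling.
The pending related arbitration from 11 September 2011 to 27 May 2012 tolled the period for 259 days, extending the deadline to 28 January 2013.
Because the written tolling agreement ran from 21 November 2012 to 13 February 2013, the deadline is extended by 84 days to 22 April 2013.
Achebe filed on 12 June 2013, after the 22 April 2013 deadline, so the action is time-barred.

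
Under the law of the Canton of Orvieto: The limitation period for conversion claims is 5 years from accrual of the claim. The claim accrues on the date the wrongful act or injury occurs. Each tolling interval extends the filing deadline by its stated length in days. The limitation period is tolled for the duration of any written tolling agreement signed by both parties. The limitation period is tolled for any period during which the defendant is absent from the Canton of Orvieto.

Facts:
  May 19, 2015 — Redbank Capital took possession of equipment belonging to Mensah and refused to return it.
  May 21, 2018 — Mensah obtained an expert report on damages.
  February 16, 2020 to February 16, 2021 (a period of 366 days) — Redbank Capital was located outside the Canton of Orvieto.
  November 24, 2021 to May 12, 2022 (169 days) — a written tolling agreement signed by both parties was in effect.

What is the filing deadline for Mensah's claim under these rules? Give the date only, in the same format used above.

The claim accrued on May 19, 2015, when the wrongful act occurred.
5 years from May 19, 2015 is May 19, 2020.
The period was tolled for 366 days by the defendant's absence from the jurisdiction (February 16, 2020 to February 16, 2021), pushing the deadline to May 20, 2021.
The written tolling agreement starting November 24, 2021 came too late — the period had run on May 20, 2021 — and so does not extend the deadline.
Nothing else in the chronology tolls or restarts the period.

May 20, 2021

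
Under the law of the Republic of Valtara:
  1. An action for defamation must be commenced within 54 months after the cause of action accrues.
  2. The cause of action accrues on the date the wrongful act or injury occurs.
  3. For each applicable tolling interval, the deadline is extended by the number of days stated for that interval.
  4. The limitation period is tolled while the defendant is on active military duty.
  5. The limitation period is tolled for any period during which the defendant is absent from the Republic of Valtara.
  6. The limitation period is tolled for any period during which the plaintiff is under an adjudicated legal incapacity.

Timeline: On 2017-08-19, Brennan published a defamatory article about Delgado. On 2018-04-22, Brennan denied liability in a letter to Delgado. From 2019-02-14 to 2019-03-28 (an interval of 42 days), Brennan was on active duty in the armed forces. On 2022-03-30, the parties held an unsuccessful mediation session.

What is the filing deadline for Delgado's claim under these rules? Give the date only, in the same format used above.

The claim accrued on 2017-08-19, when the wrongful act occurred.
54 months from 2017-08-19 is 2022-02-19.
The defendant's active military service from 2019-02-14 to 2019-03-28 tolled the period for 42 days, extending the deadline to 2022-04-02.
The other events in the timeline have no effect on the limitation period under the stated rules.

2022-04-02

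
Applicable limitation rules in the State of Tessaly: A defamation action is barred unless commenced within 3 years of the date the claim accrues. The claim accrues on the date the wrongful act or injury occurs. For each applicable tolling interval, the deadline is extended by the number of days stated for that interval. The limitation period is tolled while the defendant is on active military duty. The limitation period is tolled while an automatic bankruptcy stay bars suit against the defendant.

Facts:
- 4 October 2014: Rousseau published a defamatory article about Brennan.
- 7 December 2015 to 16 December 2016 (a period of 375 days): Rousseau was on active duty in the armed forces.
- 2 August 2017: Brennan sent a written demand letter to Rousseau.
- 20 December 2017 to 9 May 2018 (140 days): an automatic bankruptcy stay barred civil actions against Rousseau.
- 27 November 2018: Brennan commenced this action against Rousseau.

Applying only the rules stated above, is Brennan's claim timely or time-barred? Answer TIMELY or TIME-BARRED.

The claim accrued on 4 October 2014, when the wrongful act occurred.
The untolled deadline — 3 years after 4 October 2014 — is 4 October 2017.
Because the defendant's active military service ran from 7 December 2015 to 16 December 2016, the deadline is extended by 375 days to 14 October 2018.
The period was tolled for 140 days by the automatic bankruptcy stay (20 December 2017 to 9 May 2018), pushing the deadline to 3 March 2019.
The other events in the timeline have no effect on the limitation period under the stated rules.
Brennan filed on 27 November 2018, before the 3 March 2019 deadline, so the action is timely.

TIMELY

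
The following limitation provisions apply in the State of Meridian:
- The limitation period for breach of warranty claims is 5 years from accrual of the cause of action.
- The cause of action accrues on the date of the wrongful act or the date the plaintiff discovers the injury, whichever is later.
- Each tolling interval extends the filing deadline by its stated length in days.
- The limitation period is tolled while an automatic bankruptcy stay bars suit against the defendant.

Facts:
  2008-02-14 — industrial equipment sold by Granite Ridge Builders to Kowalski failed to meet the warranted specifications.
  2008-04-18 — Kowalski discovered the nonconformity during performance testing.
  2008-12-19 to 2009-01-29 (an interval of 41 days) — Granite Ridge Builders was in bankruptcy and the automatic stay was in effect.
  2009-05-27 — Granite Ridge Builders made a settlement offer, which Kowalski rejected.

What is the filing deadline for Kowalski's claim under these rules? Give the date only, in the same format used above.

The claim accrued on 2008-04-18 — the later of the 2008-02-14 act and the 2008-04-18 discovery.
Adding the 5 years base period to 2008-04-18 gives a deadline of 2013-04-18, before any tolling.
The period was tolled for 41 days by the automatic bankruptcy stay (2008-12-19 to 2009-01-29), pushing the deadline to 2013-05-29.
None of the other events listed affects the running of the period under the stated rules.

2013-05-29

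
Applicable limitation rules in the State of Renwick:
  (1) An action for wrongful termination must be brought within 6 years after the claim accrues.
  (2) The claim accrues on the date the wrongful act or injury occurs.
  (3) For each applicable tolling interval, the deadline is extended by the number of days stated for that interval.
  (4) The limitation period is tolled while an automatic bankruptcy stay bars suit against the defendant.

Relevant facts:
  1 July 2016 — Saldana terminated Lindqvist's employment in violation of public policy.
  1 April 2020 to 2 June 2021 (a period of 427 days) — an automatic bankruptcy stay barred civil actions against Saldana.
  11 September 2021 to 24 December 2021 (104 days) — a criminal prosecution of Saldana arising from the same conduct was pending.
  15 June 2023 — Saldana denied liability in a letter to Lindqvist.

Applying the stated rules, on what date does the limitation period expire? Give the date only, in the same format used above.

1 September 2023

The claim accrued on 1 July 2016, when the wrongful act occurred.
6 years from 1 July 2016 is 1 July 2022.
Because the automatic bankruptcy stay ran from 1 April 2020 to 2 June 2021, the deadline is extended by 427 days to 1 September 2023.
The pending criminal prosecution from 11 September 2021 to 24 December 2021 does not toll the period, because no stated rule makes a criminal prosecution a tolling event.
Nothing else in the chronology tolls or restarts the period.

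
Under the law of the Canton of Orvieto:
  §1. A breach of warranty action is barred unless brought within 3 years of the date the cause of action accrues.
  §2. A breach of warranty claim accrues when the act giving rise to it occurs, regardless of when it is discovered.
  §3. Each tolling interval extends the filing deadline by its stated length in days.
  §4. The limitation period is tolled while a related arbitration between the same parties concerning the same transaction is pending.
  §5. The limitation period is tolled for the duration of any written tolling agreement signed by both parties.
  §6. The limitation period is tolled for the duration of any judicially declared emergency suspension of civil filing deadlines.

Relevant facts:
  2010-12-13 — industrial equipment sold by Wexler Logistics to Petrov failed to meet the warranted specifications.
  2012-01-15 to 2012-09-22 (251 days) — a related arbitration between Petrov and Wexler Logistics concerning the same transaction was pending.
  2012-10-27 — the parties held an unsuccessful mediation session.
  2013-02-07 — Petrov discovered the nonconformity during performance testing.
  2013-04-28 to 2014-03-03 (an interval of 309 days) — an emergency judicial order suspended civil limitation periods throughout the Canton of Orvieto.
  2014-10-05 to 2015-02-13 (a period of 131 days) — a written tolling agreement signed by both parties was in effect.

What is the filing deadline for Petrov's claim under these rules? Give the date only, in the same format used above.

Because the rule ties accrual to occurrence, the claim accrued on 2010-12-13, not on the 2013-02-07 discovery date.
The untolled deadline — 3 years after 2010-12-13 — is 2013-12-13.
The period was tolled for 251 days by the pending related arbitration (2012-01-15 to 2012-09-22), pushing the deadline to 2014-08-21.
Because the emergency suspension of filing deadlines ran from 2013-04-28 to 2014-03-03, the deadline is extended by 309 days to 2015-06-26.
Because the written tolling agreement ran from 2014-10-05 to 2015-02-13, the deadline is extended by 131 days to 2015-11-04.
None of the other events listed affects the running of the period under the stated rules.

2015-11-04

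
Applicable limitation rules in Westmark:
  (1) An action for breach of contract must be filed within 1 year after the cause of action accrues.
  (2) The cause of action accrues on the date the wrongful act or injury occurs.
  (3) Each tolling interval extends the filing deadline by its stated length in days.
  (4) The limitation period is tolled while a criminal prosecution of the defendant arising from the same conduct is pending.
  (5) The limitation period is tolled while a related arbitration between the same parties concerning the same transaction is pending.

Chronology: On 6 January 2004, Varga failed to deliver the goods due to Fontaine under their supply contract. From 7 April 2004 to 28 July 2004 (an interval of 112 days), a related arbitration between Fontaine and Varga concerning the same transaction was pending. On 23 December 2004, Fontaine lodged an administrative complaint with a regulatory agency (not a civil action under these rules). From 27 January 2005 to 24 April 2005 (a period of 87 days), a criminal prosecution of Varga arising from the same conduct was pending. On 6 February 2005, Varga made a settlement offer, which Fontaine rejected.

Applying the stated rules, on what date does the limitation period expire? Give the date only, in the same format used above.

24 July 2005

The claim accrued on 6 January 2004, when the wrongful act occurred.
Adding the 1 year base period to 6 January 2004 gives a deadline of 6 January 2005, before any tolling.
The period was tolled for 112 days by the pending related arbitration (7 April 2004 to 28 July 2004), pushing the deadline to 28 April 2005.
The pending criminal prosecution from 27 January 2005 to 24 April 2005 tolled the period for 87 days, extending the deadline to 24 July 2005.
The other events in the timeline have no effect on the limitation period under the stated rules.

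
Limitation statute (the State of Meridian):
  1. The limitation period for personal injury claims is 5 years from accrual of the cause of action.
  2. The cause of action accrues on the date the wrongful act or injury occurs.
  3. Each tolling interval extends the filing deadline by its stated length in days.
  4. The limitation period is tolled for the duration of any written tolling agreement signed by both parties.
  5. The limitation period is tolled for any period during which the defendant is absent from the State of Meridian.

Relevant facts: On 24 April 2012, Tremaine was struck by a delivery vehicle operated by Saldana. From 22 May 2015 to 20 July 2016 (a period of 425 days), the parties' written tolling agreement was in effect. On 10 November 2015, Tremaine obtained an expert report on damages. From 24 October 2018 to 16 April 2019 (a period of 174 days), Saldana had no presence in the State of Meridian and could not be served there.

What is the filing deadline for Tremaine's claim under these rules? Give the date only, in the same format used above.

The cause of action accrued on 24 April 2012, the date of the act.
5 years from 24 April 2012 is 24 April 2017.
The written tolling agreement from 22 May 2015 to 20 July 2016 tolled the period for 425 days, extending the deadline to 23 June 2018.
By the time the defendant's absence from the jurisdiction began on 24 October 2018, the limitation period had already expired on 23 June 2018; that interval cannot revive it.
None of the other events listed affects the running of the period under the stated rules.

23 June 2018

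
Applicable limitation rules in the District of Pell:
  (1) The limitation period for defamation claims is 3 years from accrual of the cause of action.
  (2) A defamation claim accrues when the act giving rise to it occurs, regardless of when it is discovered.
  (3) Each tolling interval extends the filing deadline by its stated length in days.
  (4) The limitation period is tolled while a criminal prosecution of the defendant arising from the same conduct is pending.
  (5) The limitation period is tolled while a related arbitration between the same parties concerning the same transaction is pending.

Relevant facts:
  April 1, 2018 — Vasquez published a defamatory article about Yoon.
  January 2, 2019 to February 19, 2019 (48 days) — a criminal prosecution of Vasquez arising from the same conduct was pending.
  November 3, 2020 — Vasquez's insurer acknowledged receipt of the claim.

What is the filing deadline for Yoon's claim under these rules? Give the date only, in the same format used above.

May 19, 2021

The claim accrued on April 1, 2018, when the wrongful act occurred.
Adding the 3 years base period to April 1, 2018 gives a deadline of April 1, 2021, before any tolling.
The pending criminal prosecution from January 2, 2019 to February 19, 2019 tolled the period for 48 days, extending the deadline to May 19, 2021.
None of the other events listed affects the running of the period under the stated rules.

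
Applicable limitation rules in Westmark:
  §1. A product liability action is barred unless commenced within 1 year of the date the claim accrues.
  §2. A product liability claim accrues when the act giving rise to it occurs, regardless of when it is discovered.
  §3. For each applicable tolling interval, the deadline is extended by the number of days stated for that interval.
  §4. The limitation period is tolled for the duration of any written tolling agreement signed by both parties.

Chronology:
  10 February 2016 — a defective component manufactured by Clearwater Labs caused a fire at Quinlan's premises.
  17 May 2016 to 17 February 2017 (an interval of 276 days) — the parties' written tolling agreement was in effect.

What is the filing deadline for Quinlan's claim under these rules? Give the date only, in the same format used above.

13 November 2017

The limitation period began to run on 10 February 2016.
1 year from 10 February 2016 is 10 February 2017.
The period was tolled for 276 days by the written tolling agreement (17 May 2016 to 17 February 2017), pushing the deadline to 13 November 2017.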